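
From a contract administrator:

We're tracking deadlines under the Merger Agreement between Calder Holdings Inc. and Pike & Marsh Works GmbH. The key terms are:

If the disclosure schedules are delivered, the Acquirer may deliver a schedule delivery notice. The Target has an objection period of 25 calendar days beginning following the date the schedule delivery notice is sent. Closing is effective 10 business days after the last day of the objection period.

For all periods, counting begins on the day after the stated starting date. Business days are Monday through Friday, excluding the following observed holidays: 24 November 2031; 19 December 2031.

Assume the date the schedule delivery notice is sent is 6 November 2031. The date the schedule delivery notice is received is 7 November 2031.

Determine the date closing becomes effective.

The last day of the objection period: 25 calendar days after 6 November 2031 is 1 December 2031.
The date closing becomes effective: 10 business days after Monday, 1 December 2031, skipping weekends — Dec 2, Dec 3, Dec 4, Dec 5, Dec 8, Dec 9, Dec 10, Dec 11, Dec 12, Dec 15 — lands on Monday, 15 December 2031.

15 December 2031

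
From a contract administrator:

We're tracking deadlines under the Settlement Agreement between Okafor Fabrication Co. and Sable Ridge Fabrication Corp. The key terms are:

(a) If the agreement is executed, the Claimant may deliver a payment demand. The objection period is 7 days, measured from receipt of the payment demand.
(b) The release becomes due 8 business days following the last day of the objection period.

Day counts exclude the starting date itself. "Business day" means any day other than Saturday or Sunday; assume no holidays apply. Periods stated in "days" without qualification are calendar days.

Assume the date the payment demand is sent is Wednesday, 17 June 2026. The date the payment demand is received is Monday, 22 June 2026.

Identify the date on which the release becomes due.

The last day of the objection period: 7 calendar days after 22 June 2026 is 29 June 2026.
From Monday, 29 June 2026, 8 business days (Jun 30, Jul 1, Jul 2, Jul 3, Jul 6, Jul 7, Jul 8, Jul 9, skipping weekends) brings us to Thursday, 9 July 2026, which is the date on which the release becomes due.

9 July 2026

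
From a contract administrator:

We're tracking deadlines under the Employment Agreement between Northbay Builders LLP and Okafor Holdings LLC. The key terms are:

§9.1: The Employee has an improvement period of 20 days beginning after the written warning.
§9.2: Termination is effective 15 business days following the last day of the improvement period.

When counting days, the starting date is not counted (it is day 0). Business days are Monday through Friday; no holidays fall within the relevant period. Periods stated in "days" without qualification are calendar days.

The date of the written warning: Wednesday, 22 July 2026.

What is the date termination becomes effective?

1 September 2026

Adding 20 calendar days to 22 July 2026 gives 11 August 2026, which is the last day of the improvement period.
The date termination becomes effective: counting 15 business days from Tuesday, 11 August 2026 (Aug 12, Aug 13, Aug 14, Aug 17, …, Aug 28, Aug 31, Sep 1, skipping weekends) reaches Tuesday, 1 September 2026.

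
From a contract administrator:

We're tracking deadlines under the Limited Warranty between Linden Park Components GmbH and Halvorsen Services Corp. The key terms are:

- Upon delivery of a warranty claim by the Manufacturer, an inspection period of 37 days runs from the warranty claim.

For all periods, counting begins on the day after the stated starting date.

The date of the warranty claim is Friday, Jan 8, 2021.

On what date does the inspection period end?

The last day of the inspection period: 37 calendar days after Jan 8, 2021 is Feb 14, 2021.

Feb 14, 2021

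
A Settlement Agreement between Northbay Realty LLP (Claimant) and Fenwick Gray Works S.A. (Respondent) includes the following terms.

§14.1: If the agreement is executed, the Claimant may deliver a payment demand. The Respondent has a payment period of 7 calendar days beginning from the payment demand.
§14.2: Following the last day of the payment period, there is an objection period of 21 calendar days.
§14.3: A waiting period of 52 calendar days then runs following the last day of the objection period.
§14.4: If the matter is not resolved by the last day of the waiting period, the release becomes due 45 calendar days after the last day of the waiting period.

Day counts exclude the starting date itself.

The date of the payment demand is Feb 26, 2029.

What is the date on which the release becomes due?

The last day of the payment period: 7 calendar days after Feb 26, 2029 is Mar 5, 2029.
Adding 21 calendar days to Mar 5, 2029 gives Mar 26, 2029, which is the last day of the objection period.
The last day of the waiting period: 52 calendar days after Mar 26, 2029 is May 17, 2029.
Adding 45 calendar days to May 17, 2029 gives Jul 1, 2029, which is the date on which the release becomes due.

Jul 1, 2029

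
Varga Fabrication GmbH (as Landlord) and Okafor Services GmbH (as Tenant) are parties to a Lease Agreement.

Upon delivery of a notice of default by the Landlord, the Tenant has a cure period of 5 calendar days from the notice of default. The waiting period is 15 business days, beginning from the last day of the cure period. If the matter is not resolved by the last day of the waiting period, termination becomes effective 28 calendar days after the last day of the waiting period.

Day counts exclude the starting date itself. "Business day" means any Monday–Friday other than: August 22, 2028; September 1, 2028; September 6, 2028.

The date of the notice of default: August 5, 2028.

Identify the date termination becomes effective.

Adding 5 calendar days to August 5, 2028 gives August 10, 2028, which is the last day of the cure period.
The last day of the waiting period: counting 15 business days from Thursday, August 10, 2028 (Aug 11, Aug 14, Aug 15, Aug 16, …, Aug 30, Aug 31, Sep 4, skipping weekends and the listed holidays on Aug 22, Sep 1) reaches Monday, September 4, 2028.
The date termination becomes effective: September 4, 2028 + 28 days = October 2, 2028.

October 2, 2028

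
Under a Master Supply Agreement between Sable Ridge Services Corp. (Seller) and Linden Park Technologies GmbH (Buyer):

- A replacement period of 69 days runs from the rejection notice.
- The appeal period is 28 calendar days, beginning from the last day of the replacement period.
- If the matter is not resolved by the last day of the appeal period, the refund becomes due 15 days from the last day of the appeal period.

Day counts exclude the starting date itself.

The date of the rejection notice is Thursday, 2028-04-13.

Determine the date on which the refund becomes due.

Adding 69 calendar days to 2028-04-13 gives 2028-06-21, which is the last day of the replacement period.
Adding 28 calendar days to 2028-06-21 gives 2028-07-19, which is the last day of the appeal period.
The date on which the refund becomes due: 2028-07-19 + 15 days = 2028-08-03.

2028-08-03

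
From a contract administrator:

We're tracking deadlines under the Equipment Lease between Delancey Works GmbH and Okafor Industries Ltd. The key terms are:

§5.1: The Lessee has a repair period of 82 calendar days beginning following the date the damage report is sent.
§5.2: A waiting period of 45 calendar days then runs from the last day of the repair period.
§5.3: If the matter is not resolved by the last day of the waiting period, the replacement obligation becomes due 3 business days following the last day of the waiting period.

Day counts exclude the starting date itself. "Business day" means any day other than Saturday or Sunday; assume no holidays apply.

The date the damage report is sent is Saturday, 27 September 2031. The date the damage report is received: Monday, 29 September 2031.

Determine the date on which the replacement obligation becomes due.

The last day of the repair period: 27 September 2031 + 82 days = 18 December 2031.
The last day of the waiting period: 45 calendar days after 18 December 2031 is 1 February 2032.
The date on which the replacement obligation becomes due: 3 business days after Sunday, 1 February 2032, skipping weekends — Feb 2, Feb 3, Feb 4 — lands on Wednesday, 4 February 2032.

4 February 2032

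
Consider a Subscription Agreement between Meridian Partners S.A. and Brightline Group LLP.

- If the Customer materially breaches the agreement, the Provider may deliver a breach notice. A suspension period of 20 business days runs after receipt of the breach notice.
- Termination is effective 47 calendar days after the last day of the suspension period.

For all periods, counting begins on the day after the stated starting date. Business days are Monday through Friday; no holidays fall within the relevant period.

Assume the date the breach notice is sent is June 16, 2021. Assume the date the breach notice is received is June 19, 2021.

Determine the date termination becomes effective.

September 1, 2021

From Saturday, June 19, 2021, 20 business days (Jun 21, Jun 22, Jun 23, Jun 24, …, Jul 14, Jul 15, Jul 16, skipping weekends) brings us to Friday, July 16, 2021, which is the last day of the suspension period.
The date termination becomes effective: 47 calendar days after July 16, 2021 is September 1, 2021.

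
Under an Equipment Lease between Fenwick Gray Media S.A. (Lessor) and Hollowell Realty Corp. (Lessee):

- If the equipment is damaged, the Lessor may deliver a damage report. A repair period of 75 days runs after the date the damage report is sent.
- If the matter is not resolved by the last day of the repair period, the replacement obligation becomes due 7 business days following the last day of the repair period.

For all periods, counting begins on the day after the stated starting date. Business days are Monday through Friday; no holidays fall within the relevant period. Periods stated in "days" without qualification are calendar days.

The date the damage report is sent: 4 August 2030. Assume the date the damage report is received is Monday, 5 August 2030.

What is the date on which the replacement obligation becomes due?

29 October 2030

The last day of the repair period: 4 August 2030 + 75 days = 18 October 2030.
From Friday, 18 October 2030, 7 business days (Oct 21, Oct 22, Oct 23, Oct 24, Oct 25, Oct 28, Oct 29, skipping weekends) brings us to Tuesday, 29 October 2030, which is the date on which the replacement obligation becomes due.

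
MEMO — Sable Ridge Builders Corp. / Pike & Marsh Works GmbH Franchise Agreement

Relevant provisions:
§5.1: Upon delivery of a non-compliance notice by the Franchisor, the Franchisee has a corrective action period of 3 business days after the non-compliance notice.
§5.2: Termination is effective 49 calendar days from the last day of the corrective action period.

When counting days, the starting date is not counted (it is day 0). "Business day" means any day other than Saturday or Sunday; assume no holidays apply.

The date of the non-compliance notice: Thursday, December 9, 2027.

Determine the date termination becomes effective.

February 1, 2028

From Thursday, December 9, 2027, 3 business days (Dec 10, Dec 13, Dec 14, skipping weekends) brings us to Tuesday, December 14, 2027, which is the last day of the corrective action period.
Adding 49 calendar days to December 14, 2027 gives February 1, 2028, which is the date termination becomes effective.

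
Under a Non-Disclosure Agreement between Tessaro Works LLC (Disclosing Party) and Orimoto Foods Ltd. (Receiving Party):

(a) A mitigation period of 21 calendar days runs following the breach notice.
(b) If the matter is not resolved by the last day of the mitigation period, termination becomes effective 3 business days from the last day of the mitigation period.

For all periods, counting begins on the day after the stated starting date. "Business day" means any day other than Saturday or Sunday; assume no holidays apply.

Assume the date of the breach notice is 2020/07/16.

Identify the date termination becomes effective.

The last day of the mitigation period: 2020/07/16 + 21 days = 2020/08/06.
From Thursday, 2020/08/06, 3 business days (Aug 7, Aug 10, Aug 11, skipping weekends) brings us to Tuesday, 2020/08/11, which is the date termination becomes effective.

2020/08/11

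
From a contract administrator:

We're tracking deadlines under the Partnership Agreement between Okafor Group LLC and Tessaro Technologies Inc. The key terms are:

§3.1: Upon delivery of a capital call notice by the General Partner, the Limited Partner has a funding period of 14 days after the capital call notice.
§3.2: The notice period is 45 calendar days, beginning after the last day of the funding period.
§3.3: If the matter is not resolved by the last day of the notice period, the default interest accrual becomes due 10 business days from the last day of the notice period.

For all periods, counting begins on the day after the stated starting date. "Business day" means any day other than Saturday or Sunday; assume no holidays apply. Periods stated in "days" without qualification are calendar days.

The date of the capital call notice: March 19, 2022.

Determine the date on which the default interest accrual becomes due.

May 31, 2022

Adding 14 calendar days to March 19, 2022 gives April 2, 2022, which is the last day of the funding period.
The last day of the notice period: April 2, 2022 + 45 days = May 17, 2022.
The date on which the default interest accrual becomes due: 10 business days after Tuesday, May 17, 2022, skipping weekends — May 18, May 19, May 20, May 23, May 24, May 25, May 26, May 27, May 30, May 31 — lands on Tuesday, May 31, 2022.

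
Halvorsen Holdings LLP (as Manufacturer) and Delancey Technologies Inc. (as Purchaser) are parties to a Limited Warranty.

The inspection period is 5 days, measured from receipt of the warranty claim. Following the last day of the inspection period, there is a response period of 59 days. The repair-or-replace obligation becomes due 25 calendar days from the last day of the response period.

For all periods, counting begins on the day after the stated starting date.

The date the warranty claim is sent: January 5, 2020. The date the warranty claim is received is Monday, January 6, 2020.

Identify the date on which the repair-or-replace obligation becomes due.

April 4, 2020

The last day of the inspection period: January 6, 2020 + 5 days = January 11, 2020.
Adding 59 calendar days to January 11, 2020 gives March 10, 2020, which is the last day of the response period.
The date on which the repair-or-replace obligation becomes due: 25 calendar days after March 10, 2020 is April 4, 2020.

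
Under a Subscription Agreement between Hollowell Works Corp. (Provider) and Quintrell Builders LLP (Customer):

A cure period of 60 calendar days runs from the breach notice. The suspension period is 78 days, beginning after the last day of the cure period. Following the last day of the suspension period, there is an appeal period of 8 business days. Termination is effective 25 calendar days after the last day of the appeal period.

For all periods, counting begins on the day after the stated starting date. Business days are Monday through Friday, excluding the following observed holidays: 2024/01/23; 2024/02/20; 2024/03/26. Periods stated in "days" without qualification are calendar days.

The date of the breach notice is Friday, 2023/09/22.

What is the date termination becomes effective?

2024/03/15

The last day of the cure period: 60 calendar days after 2023/09/22 is 2023/11/21.
Adding 78 calendar days to 2023/11/21 gives 2024/02/07, which is the last day of the suspension period.
From Wednesday, 2024/02/07, 8 business days (Feb 8, Feb 9, Feb 12, Feb 13, Feb 14, Feb 15, Feb 16, Feb 19, skipping weekends) brings us to Monday, 2024/02/19, which is the last day of the appeal period.
Adding 25 calendar days to 2024/02/19 gives 2024/03/15, which is the date termination becomes effective.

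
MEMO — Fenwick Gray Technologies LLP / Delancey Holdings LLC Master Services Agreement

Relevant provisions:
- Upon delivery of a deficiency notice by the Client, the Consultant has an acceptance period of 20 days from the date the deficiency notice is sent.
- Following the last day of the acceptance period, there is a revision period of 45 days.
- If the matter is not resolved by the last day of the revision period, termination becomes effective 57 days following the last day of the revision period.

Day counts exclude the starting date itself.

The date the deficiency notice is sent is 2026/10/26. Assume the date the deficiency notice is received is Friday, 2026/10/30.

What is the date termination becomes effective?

The last day of the acceptance period: 2026/10/26 + 20 days = 2026/11/15.
The last day of the revision period: 45 calendar days after 2026/11/15 is 2026/12/30.
The date termination becomes effective: 2026/12/30 + 57 days = 2027/02/25.

2027/02/25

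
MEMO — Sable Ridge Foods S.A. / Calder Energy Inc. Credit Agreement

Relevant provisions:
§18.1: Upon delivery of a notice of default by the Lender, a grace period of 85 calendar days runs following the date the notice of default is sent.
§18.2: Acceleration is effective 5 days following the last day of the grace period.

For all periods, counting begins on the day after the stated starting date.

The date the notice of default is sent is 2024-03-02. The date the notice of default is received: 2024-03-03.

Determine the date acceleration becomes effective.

2024-05-31

The last day of the grace period: 85 calendar days after 2024-03-02 is 2024-05-26.
The date acceleration becomes effective: 5 calendar days after 2024-05-26 is 2024-05-31.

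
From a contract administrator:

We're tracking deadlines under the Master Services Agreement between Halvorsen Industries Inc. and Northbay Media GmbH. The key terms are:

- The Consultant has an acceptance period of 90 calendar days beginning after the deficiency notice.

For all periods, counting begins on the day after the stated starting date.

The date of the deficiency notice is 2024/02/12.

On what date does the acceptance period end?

The last day of the acceptance period: 2024/02/12 + 90 days = 2024/05/12.

2024/05/12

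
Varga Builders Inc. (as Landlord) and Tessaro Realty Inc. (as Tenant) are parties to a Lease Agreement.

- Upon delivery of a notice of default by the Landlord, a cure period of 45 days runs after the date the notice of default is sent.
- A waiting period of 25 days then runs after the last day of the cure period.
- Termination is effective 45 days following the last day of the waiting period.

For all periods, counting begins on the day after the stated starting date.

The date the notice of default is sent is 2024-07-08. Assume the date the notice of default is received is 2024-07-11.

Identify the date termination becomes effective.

2024-10-31

The last day of the cure period: 45 calendar days after 2024-07-08 is 2024-08-22.
Adding 25 calendar days to 2024-08-22 gives 2024-09-16, which is the last day of the waiting period.
The date termination becomes effective: 45 calendar days after 2024-09-16 is 2024-10-31.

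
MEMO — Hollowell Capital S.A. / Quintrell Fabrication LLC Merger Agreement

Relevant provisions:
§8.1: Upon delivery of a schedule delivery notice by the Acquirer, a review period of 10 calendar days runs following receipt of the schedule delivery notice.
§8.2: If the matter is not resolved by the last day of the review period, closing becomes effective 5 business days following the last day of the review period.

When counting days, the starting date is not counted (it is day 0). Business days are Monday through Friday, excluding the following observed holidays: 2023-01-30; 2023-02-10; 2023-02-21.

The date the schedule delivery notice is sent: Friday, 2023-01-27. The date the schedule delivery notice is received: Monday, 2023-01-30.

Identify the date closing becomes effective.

2023-02-17

The last day of the review period: 10 calendar days after 2023-01-30 is 2023-02-09.
From Thursday, 2023-02-09, 5 business days (Feb 13, Feb 14, Feb 15, Feb 16, Feb 17, skipping weekends and the listed holiday on Feb 10) brings us to Friday, 2023-02-17, which is the date closing becomes effective.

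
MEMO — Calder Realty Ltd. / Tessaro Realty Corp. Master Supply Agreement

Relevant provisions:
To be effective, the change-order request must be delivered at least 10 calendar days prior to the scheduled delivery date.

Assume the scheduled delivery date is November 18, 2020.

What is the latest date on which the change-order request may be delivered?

November 18, 2020 minus 10 days is November 8, 2020.

November 8, 2020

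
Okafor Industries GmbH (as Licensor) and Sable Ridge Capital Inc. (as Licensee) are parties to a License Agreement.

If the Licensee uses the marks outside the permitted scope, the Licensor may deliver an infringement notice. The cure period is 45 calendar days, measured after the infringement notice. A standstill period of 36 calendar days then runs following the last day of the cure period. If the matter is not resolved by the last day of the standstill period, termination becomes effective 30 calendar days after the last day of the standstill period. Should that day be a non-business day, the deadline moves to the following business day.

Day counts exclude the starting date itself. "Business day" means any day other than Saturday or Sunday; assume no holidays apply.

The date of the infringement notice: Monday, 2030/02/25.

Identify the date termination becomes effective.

2030/06/17

The last day of the cure period: 2030/02/25 + 45 days = 2030/04/11.
The last day of the standstill period: 36 calendar days after 2030/04/11 is 2030/05/17.
Adding 30 calendar days to 2030/05/17 gives 2030/06/16, which is the date termination becomes effective. That falls on a Sunday, so it rolls to the next business day, Monday, 2030/06/17.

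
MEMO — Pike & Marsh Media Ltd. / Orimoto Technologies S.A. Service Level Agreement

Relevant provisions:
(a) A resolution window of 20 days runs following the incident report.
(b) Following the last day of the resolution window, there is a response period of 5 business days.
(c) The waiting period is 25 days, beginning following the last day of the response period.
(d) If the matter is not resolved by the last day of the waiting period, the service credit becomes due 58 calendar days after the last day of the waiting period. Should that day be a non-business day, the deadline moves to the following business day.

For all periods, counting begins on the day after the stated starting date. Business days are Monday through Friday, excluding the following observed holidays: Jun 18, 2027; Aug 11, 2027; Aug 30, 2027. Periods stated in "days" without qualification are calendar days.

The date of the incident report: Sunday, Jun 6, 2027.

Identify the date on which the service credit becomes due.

Sep 23, 2027

The last day of the resolution window: 20 calendar days after Jun 6, 2027 is Jun 26, 2027.
The last day of the response period: 5 business days after Saturday, Jun 26, 2027, skipping weekends — Jun 28, Jun 29, Jun 30, Jul 1, Jul 2 — lands on Friday, Jul 2, 2027.
The last day of the waiting period: Jul 2, 2027 + 25 days = Jul 27, 2027.
The date on which the service credit becomes due: 58 calendar days after Jul 27, 2027 is Sep 23, 2027. Sep 23, 2027 is a Thursday and is not a listed holiday, so no roll-forward applies.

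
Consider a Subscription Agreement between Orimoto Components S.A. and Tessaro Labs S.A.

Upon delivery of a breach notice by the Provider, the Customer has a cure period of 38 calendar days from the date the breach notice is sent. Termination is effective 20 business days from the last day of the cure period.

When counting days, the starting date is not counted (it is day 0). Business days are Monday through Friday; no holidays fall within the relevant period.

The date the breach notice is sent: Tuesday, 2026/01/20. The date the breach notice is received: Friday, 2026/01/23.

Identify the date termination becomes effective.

The last day of the cure period: 2026/01/20 + 38 days = 2026/02/27.
The date termination becomes effective: 20 business days after Friday, 2026/02/27, skipping weekends — Mar 2, Mar 3, Mar 4, Mar 5, …, Mar 25, Mar 26, Mar 27 — lands on Friday, 2026/03/27.

2026/03/27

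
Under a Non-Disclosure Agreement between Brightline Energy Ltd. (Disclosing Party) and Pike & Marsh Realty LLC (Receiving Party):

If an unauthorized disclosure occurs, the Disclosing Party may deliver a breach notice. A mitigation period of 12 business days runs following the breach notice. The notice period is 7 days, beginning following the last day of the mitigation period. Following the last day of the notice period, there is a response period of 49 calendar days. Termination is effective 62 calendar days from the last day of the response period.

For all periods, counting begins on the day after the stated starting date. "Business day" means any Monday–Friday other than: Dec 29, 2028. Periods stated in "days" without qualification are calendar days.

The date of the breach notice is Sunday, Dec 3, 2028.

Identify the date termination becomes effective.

The last day of the mitigation period: counting 12 business days from Sunday, Dec 3, 2028 (Dec 4, Dec 5, Dec 6, Dec 7, …, Dec 15, Dec 18, Dec 19, skipping weekends) reaches Tuesday, Dec 19, 2028.
The last day of the notice period: 7 calendar days after Dec 19, 2028 is Dec 26, 2028.
The last day of the response period: Dec 26, 2028 + 49 days = Feb 13, 2029.
The date termination becomes effective: Feb 13, 2029 + 62 days = Apr 16, 2029.

Apr 16, 2029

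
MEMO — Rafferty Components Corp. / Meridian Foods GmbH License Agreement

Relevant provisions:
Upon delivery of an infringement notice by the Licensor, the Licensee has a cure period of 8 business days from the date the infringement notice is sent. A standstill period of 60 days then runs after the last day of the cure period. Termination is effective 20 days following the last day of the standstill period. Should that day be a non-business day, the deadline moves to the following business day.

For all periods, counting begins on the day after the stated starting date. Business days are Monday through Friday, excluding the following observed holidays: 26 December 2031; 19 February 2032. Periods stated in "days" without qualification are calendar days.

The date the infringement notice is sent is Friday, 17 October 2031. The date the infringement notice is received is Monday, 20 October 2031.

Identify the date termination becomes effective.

The last day of the cure period: 8 business days after Friday, 17 October 2031, skipping weekends — Oct 20, Oct 21, Oct 22, Oct 23, Oct 24, Oct 27, Oct 28, Oct 29 — lands on Wednesday, 29 October 2031.
Adding 60 calendar days to 29 October 2031 gives 28 December 2031, which is the last day of the standstill period.
Adding 20 calendar days to 28 December 2031 gives 17 January 2032, which is the date termination becomes effective. That falls on a Saturday, so it rolls to the next business day, Monday, 19 January 2032.

19 January 2032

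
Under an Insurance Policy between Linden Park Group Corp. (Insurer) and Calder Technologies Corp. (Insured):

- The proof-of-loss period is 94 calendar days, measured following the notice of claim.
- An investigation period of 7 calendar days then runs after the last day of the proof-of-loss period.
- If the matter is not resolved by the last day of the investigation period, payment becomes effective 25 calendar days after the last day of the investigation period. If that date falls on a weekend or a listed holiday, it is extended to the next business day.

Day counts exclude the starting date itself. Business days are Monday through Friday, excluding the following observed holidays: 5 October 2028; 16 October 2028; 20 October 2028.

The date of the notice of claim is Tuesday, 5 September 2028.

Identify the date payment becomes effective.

The last day of the proof-of-loss period: 94 calendar days after 5 September 2028 is 8 December 2028.
The last day of the investigation period: 7 calendar days after 8 December 2028 is 15 December 2028.
The date payment becomes effective: 25 calendar days after 15 December 2028 is 9 January 2029. 9 January 2029 is a Tuesday and is not a listed holiday, so no roll-forward applies.

9 January 2029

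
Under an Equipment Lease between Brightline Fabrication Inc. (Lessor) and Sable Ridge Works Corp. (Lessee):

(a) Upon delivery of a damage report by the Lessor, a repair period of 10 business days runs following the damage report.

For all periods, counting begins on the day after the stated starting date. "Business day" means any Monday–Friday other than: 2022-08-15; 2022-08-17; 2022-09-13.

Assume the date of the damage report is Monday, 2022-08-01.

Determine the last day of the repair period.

2022-08-16

The last day of the repair period: counting 10 business days from Monday, 2022-08-01 (Aug 2, Aug 3, Aug 4, Aug 5, Aug 8, Aug 9, Aug 10, Aug 11, Aug 12, Aug 16, skipping weekends and the listed holiday on Aug 15) reaches Tuesday, 2022-08-16.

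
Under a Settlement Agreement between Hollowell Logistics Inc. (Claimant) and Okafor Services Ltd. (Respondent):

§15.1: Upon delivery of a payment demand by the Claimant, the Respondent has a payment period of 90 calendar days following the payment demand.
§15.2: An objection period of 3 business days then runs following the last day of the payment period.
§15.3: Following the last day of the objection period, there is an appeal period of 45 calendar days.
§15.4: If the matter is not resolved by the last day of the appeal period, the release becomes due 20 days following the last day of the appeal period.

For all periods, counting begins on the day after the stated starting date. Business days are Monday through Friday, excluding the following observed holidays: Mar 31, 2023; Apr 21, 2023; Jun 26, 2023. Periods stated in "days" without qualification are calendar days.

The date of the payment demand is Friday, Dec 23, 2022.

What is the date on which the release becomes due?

The last day of the payment period: Dec 23, 2022 + 90 days = Mar 23, 2023.
The last day of the objection period: counting 3 business days from Thursday, Mar 23, 2023 (Mar 24, Mar 27, Mar 28, skipping weekends) reaches Tuesday, Mar 28, 2023.
The last day of the appeal period: Mar 28, 2023 + 45 days = May 12, 2023.
The date on which the release becomes due: 20 calendar days after May 12, 2023 is Jun 1, 2023.

Jun 1, 2023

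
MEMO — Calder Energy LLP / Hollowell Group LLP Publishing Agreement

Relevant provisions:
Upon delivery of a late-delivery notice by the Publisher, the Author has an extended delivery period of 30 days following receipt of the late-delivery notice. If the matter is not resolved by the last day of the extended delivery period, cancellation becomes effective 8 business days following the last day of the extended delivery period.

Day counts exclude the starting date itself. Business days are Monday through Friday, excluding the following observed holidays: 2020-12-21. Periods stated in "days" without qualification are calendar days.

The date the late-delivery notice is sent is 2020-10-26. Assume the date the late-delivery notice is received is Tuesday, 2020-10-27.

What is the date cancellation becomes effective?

2020-12-08

Adding 30 calendar days to 2020-10-27 gives 2020-11-26, which is the last day of the extended delivery period.
The date cancellation becomes effective: counting 8 business days from Thursday, 2020-11-26 (Nov 27, Nov 30, Dec 1, Dec 2, Dec 3, Dec 4, Dec 7, Dec 8, skipping weekends) reaches Tuesday, 2020-12-08.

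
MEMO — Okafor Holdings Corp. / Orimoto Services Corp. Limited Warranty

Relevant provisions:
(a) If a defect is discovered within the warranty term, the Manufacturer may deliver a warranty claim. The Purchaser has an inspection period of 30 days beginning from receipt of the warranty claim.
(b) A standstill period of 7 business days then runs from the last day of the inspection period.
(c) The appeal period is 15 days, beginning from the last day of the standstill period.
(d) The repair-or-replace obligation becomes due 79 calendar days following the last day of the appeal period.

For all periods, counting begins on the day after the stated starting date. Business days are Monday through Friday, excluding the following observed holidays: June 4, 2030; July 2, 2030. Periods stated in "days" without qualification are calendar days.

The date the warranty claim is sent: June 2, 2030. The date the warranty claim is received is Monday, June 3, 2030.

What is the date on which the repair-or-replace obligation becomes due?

The last day of the inspection period: 30 calendar days after June 3, 2030 is July 3, 2030.
The last day of the standstill period: 7 business days after Wednesday, July 3, 2030, skipping weekends — Jul 4, Jul 5, Jul 8, Jul 9, Jul 10, Jul 11, Jul 12 — lands on Friday, July 12, 2030.
The last day of the appeal period: July 12, 2030 + 15 days = July 27, 2030.
Adding 79 calendar days to July 27, 2030 gives October 14, 2030, which is the date on which the repair-or-replace obligation becomes due.

October 14, 2030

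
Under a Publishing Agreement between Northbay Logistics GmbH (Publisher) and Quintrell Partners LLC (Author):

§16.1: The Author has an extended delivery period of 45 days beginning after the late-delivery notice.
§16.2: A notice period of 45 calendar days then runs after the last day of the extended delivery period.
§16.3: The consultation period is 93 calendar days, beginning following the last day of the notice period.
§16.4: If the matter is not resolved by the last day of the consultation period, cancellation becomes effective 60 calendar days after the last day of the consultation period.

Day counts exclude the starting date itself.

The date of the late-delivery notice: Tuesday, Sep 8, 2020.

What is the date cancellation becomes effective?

May 9, 2021

The last day of the extended delivery period: Sep 8, 2020 + 45 days = Oct 23, 2020.
The last day of the notice period: 45 calendar days after Oct 23, 2020 is Dec 7, 2020.
Adding 93 calendar days to Dec 7, 2020 gives Mar 10, 2021, which is the last day of the consultation period.
The date cancellation becomes effective: 60 calendar days after Mar 10, 2021 is May 9, 2021.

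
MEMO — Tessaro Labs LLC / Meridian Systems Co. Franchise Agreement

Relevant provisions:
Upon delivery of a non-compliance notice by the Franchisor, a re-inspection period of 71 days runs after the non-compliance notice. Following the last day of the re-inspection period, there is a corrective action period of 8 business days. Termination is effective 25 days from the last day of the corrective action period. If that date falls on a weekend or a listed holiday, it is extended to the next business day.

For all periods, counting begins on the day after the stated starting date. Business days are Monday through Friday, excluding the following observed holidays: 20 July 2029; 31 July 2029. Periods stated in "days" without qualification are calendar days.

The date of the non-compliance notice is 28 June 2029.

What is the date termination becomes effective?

The last day of the re-inspection period: 71 calendar days after 28 June 2029 is 7 September 2029.
The last day of the corrective action period: 8 business days after Friday, 7 September 2029, skipping weekends — Sep 10, Sep 11, Sep 12, Sep 13, Sep 14, Sep 17, Sep 18, Sep 19 — lands on Wednesday, 19 September 2029.
The date termination becomes effective: 25 calendar days after 19 September 2029 is 14 October 2029. That falls on a Sunday, so it rolls to the next business day, Monday, 15 October 2029.

15 October 2029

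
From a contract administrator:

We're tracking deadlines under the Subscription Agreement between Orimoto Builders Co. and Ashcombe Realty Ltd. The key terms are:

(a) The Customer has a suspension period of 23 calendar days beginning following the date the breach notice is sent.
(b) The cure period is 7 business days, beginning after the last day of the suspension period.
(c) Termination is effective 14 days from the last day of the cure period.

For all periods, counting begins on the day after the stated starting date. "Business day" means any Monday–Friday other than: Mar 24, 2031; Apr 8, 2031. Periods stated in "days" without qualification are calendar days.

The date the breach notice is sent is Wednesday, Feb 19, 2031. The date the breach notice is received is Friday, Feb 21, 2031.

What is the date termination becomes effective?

The last day of the suspension period: 23 calendar days after Feb 19, 2031 is Mar 14, 2031.
The last day of the cure period: counting 7 business days from Friday, Mar 14, 2031 (Mar 17, Mar 18, Mar 19, Mar 20, Mar 21, Mar 25, Mar 26, skipping weekends and the listed holiday on Mar 24) reaches Wednesday, Mar 26, 2031.
The date termination becomes effective: Mar 26, 2031 + 14 days = Apr 9, 2031.

Apr 9, 2031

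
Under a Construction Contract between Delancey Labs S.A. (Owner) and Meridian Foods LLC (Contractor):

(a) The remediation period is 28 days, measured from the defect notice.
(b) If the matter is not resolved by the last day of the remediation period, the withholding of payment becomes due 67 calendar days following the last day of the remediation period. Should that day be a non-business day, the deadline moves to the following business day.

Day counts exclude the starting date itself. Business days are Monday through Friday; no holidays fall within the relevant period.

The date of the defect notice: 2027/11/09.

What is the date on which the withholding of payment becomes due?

2028/02/14

The last day of the remediation period: 28 calendar days after 2027/11/09 is 2027/12/07.
Adding 67 calendar days to 2027/12/07 gives 2028/02/12, which is the date on which the withholding of payment becomes due. That falls on a Saturday, so it rolls to the next business day, Monday, 2028/02/14.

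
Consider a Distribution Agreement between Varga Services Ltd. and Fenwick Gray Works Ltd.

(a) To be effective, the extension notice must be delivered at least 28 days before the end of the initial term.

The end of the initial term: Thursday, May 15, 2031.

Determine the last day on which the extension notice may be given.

May 15, 2031 minus 28 days is Apr 17, 2031.

Apr 17, 2031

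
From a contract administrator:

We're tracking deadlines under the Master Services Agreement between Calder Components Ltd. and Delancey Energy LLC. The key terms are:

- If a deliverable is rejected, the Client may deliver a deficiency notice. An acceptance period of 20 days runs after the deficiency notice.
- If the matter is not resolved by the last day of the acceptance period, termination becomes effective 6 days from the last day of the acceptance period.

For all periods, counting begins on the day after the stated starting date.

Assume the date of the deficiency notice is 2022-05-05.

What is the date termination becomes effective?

The last day of the acceptance period: 2022-05-05 + 20 days = 2022-05-25.
Adding 6 calendar days to 2022-05-25 gives 2022-05-31, which is the date termination becomes effective.

2022-05-31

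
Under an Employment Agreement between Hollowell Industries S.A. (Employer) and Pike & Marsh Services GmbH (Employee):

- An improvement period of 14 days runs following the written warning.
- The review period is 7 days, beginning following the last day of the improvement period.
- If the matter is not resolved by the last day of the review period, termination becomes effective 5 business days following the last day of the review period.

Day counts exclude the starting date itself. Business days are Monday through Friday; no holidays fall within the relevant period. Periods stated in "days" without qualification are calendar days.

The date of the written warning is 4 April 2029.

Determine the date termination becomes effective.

2 May 2029

The last day of the improvement period: 4 April 2029 + 14 days = 18 April 2029.
The last day of the review period: 18 April 2029 + 7 days = 25 April 2029.
The date termination becomes effective: counting 5 business days from Wednesday, 25 April 2029 (Apr 26, Apr 27, Apr 30, May 1, May 2, skipping weekends) reaches Wednesday, 2 May 2029.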